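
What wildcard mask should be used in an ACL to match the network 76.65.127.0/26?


Subnet mask: 255.255.255.192
Wildcard = 255.255.255.255 - subnet mask
255 - 255 = 0
255 - 255 = 0
255 - 255 = 0
255 - 192 = 63
Wildcard: 0.0.0.63


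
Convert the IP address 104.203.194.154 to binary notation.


104 = 01101000
203 = 11001011
194 = 11000010
154 = 10011010
Binary: 01101000.11001011.11000010.10011010


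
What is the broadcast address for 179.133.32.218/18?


Network: 179.133.0.0/18
Host bits = 14
Set all host bits to 1:
Broadcast: 179.133.63.255


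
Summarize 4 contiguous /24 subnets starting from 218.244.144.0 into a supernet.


Original prefix: /24
Number of subnets: 4 = 2^2
New prefix = 24 - 2 = 22
Supernet: 218.244.144.0/22


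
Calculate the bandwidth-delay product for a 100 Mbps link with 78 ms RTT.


BDP = bandwidth * RTT
= 100 Mbps * 78 ms
= 100 * 1e6 * 78 / 1000 bits
= 7800000 bits
= 975000 bytes
= 952.1484 KB
BDP = 7800000 bits (975000 bytes)


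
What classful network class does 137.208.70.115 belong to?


First octet: 137
Binary: 10001001
10xxxxxx -> Class B (128-191)
Class B, default mask 255.255.0.0 (/16)


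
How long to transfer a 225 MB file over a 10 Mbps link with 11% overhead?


Effective throughput = 10 * (1 - 11/100) = 8.9 Mbps
File size in Mb = 225 * 8 = 1800 Mb
Time = 1800 / 8.9
Time = 202.2472 seconds


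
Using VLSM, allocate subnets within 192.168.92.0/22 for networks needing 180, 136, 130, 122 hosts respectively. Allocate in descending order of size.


180 hosts -> /24 (254 usable): 192.168.92.0/24
136 hosts -> /24 (254 usable): 192.168.93.0/24
130 hosts -> /24 (254 usable): 192.168.94.0/24
122 hosts -> /25 (126 usable): 192.168.95.0/25
Allocation: 192.168.92.0/24 (180 hosts, 254 usable); 192.168.93.0/24 (136 hosts, 254 usable); 192.168.94.0/24 (130 hosts, 254 usable); 192.168.95.0/25 (122 hosts, 126 usable)


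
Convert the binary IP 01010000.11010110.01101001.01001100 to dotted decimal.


01010000 = 80
11010110 = 214
01101001 = 105
01001100 = 76
IP: 80.214.105.76


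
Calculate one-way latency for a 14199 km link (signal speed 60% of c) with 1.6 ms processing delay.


Speed = 0.6 * 3e5 km/s = 180000 km/s
Propagation delay = 14199 / 180000 = 0.0789 s = 78.8833 ms
Processing delay = 1.6 ms
Total one-way latency = 80.4833 ms


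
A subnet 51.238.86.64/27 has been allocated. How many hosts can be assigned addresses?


Host bits = 32 - 27 = 5
Total addresses = 2^5 = 32
Usable = total - 2 (network and broadcast)
Usable hosts: 30


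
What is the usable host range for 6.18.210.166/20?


Network: 6.18.208.0
Broadcast: 6.18.223.255
First usable = network + 1
Last usable = broadcast - 1
Range: 6.18.208.1 to 6.18.223.254


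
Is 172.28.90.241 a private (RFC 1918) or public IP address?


RFC 1918 private ranges:
  10.0.0.0/8 (10.0.0.0 - 10.255.255.255)
  172.16.0.0/12 (172.16.0.0 - 172.31.255.255)
  192.168.0.0/16 (192.168.0.0 - 192.168.255.255)
Private (in 172.16.0.0/12)


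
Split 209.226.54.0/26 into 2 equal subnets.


New prefix = 26 + 1 = 27
Each subnet has 32 addresses
  209.226.54.0/27
  209.226.54.32/27
Subnets: 209.226.54.0/27, 209.226.54.32/27


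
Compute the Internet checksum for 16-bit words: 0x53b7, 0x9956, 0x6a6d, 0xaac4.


Sum all words (with carry folding):
+ 0x53b7 = 0x53b7
+ 0x9956 = 0xed0d
+ 0x6a6d = 0x577b
+ 0xaac4 = 0x0240
One's complement: ~0x0240
Checksum = 0xfdbf


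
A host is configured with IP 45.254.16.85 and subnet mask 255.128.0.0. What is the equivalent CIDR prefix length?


Binary: 11111111.10000000.00000000.00000000
Count leading 1s
Prefix: /9


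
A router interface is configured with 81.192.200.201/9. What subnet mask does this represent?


/9 means 9 network bits, 23 host bits
Binary: 11111111100000000000000000000000
Mask: 255.128.0.0


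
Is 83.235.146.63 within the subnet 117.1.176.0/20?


Subnet network: 117.1.176.0
Test IP AND mask: 83.235.144.0
No, 83.235.146.63 is not in 117.1.176.0/20


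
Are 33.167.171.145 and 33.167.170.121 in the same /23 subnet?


Mask: 255.255.254.0
33.167.171.145 AND mask = 33.167.170.0
33.167.170.121 AND mask = 33.167.170.0
Yes, same subnet (33.167.170.0)


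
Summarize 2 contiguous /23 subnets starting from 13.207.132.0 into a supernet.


Original prefix: /23
Number of subnets: 2 = 2^1
New prefix = 23 - 1 = 22
Supernet: 13.207.132.0/22


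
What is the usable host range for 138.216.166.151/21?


Network: 138.216.160.0
Broadcast: 138.216.167.255
First usable = network + 1
Last usable = broadcast - 1
Range: 138.216.160.1 to 138.216.167.254


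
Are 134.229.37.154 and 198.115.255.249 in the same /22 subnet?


Mask: 255.255.252.0
134.229.37.154 AND mask = 134.229.36.0
198.115.255.249 AND mask = 198.115.252.0
No, different subnets (134.229.36.0 vs 198.115.252.0)


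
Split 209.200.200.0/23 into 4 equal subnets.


New prefix = 23 + 2 = 25
Each subnet has 128 addresses
  209.200.200.0/25
  209.200.200.128/25
  209.200.201.0/25
  209.200.201.128/25
Subnets: 209.200.200.0/25, 209.200.200.128/25, 209.200.201.0/25, 209.200.201.128/25


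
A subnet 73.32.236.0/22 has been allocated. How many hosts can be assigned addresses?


Host bits = 32 - 22 = 10
Total addresses = 2^10 = 1024
Usable = total - 2 (network and broadcast)
Usable hosts: 1022


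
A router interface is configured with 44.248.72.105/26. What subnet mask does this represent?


/26 means 26 network bits, 6 host bits
Binary: 11111111111111111111111111000000
Mask: 255.255.255.192


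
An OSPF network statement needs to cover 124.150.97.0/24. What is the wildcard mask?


Subnet mask: 255.255.255.0
Wildcard = 255.255.255.255 - subnet mask
255 - 255 = 0
255 - 255 = 0
255 - 255 = 0
255 - 0 = 255
Wildcard: 0.0.0.255


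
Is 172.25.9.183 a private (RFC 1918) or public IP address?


RFC 1918 private ranges:
  10.0.0.0/8 (10.0.0.0 - 10.255.255.255)
  172.16.0.0/12 (172.16.0.0 - 172.31.255.255)
  192.168.0.0/16 (192.168.0.0 - 192.168.255.255)
Private (in 172.16.0.0/12)


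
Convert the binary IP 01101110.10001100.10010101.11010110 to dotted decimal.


01101110 = 110
10001100 = 140
10010101 = 149
11010110 = 214
IP: 110.140.149.214


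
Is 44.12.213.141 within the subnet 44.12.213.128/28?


Subnet network: 44.12.213.128
Test IP AND mask: 44.12.213.128
Yes, 44.12.213.141 is in 44.12.213.128/28


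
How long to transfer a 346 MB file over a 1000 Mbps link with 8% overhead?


Effective throughput = 1000 * (1 - 8/100) = 920 Mbps
File size in Mb = 346 * 8 = 2768 Mb
Time = 2768 / 920
Time = 3.0087 seconds


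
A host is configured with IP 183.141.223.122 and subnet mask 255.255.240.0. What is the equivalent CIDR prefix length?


Binary: 11111111.11111111.11110000.00000000
Count leading 1s
Prefix: /20


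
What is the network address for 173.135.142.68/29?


IP:   10101101.10000111.10001110.01000100
Mask: 11111111.11111111.11111111.11111000
AND operation:
Net:  10101101.10000111.10001110.01000000
Network: 173.135.142.64/29


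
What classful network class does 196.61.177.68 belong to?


First octet: 196
Binary: 11000100
110xxxxx -> Class C (192-223)
Class C, default mask 255.255.255.0 (/24)


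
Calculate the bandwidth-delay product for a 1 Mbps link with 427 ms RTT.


BDP = bandwidth * RTT
= 1 Mbps * 427 ms
= 1 * 1e6 * 427 / 1000 bits
= 427000 bits
= 53375 bytes
= 52.124 KB
BDP = 427000 bits (53375 bytes)


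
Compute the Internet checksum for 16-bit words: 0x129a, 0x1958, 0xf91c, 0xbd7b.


Sum all words (with carry folding):
+ 0x129a = 0x129a
+ 0x1958 = 0x2bf2
+ 0xf91c = 0x250f
+ 0xbd7b = 0xe28a
One's complement: ~0xe28a
Checksum = 0x1d75


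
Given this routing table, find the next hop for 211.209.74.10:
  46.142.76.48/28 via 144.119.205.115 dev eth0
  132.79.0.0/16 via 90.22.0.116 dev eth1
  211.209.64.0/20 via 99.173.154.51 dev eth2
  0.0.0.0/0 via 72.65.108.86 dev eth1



Longest prefix match for 211.209.74.10:
  /28 46.142.76.48: no
  /16 132.79.0.0: no
  /20 211.209.64.0: MATCH
  /0 0.0.0.0: MATCH
Selected: next-hop 99.173.154.51 via eth2 (matched /20)


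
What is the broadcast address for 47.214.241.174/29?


Network: 47.214.241.168/29
Host bits = 3
Set all host bits to 1:
Broadcast: 47.214.241.175


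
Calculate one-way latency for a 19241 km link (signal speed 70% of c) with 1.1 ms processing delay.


Speed = 0.7 * 3e5 km/s = 210000 km/s
Propagation delay = 19241 / 210000 = 0.0916 s = 91.6238 ms
Processing delay = 1.1 ms
Total one-way latency = 92.7238 ms


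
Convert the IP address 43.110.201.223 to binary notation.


43 = 00101011
110 = 01101110
201 = 11001001
223 = 11011111
Binary: 00101011.01101110.11001001.11011111


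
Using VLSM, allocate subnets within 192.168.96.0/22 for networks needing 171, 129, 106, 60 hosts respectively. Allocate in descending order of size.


171 hosts -> /24 (254 usable): 192.168.96.0/24
129 hosts -> /24 (254 usable): 192.168.97.0/24
106 hosts -> /25 (126 usable): 192.168.98.0/25
60 hosts -> /26 (62 usable): 192.168.98.128/26
Allocation: 192.168.96.0/24 (171 hosts, 254 usable); 192.168.97.0/24 (129 hosts, 254 usable); 192.168.98.0/25 (106 hosts, 126 usable); 192.168.98.128/26 (60 hosts, 62 usable)


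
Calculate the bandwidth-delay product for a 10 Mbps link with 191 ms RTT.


BDP = bandwidth * RTT
= 10 Mbps * 191 ms
= 10 * 1e6 * 191 / 1000 bits
= 1910000 bits
= 238750 bytes
= 233.1543 KB
BDP = 1910000 bits (238750 bytes)


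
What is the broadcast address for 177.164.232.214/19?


Network: 177.164.224.0/19
Host bits = 13
Set all host bits to 1:
Broadcast: 177.164.255.255


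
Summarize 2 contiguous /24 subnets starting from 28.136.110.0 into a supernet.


Original prefix: /24
Number of subnets: 2 = 2^1
New prefix = 24 - 1 = 23
Supernet: 28.136.110.0/23


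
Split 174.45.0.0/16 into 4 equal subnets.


New prefix = 16 + 2 = 18
Each subnet has 16384 addresses
  174.45.0.0/18
  174.45.64.0/18
  174.45.128.0/18
  174.45.192.0/18
Subnets: 174.45.0.0/18, 174.45.64.0/18, 174.45.128.0/18, 174.45.192.0/18


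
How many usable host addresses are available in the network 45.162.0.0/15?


Host bits = 32 - 15 = 17
Total addresses = 2^17 = 131072
Usable = total - 2 (network and broadcast)
Usable hosts: 131070


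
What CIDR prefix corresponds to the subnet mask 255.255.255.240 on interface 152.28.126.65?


Binary: 11111111.11111111.11111111.11110000
Count leading 1s
Prefix: /28


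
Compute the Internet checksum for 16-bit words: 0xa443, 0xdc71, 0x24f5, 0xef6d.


Sum all words (with carry folding):
+ 0xa443 = 0xa443
+ 0xdc71 = 0x80b5
+ 0x24f5 = 0xa5aa
+ 0xef6d = 0x9518
One's complement: ~0x9518
Checksum = 0x6ae7


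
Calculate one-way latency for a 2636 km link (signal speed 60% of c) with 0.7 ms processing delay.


Speed = 0.6 * 3e5 km/s = 180000 km/s
Propagation delay = 2636 / 180000 = 0.0146 s = 14.6444 ms
Processing delay = 0.7 ms
Total one-way latency = 15.3444 ms


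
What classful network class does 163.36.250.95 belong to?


First octet: 163
Binary: 10100011
10xxxxxx -> Class B (128-191)
Class B, default mask 255.255.0.0 (/16)


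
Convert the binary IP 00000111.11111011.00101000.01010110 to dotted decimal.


00000111 = 7
11111011 = 251
00101000 = 40
01010110 = 86
IP: 7.251.40.86


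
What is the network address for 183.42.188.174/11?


IP:   10110111.00101010.10111100.10101110
Mask: 11111111.11100000.00000000.00000000
AND operation:
Net:  10110111.00100000.00000000.00000000
Network: 183.32.0.0/11


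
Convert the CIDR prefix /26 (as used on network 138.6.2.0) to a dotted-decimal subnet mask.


/26 means 26 network bits, 6 host bits
Binary: 11111111111111111111111111000000
Mask: 255.255.255.192


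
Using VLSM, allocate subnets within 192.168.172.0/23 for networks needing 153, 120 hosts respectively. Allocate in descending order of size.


153 hosts -> /24 (254 usable): 192.168.172.0/24
120 hosts -> /25 (126 usable): 192.168.173.0/25
Allocation: 192.168.172.0/24 (153 hosts, 254 usable); 192.168.173.0/25 (120 hosts, 126 usable)


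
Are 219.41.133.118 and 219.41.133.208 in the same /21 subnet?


Mask: 255.255.248.0
219.41.133.118 AND mask = 219.41.128.0
219.41.133.208 AND mask = 219.41.128.0
Yes, same subnet (219.41.128.0)


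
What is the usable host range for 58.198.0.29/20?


Network: 58.198.0.0
Broadcast: 58.198.15.255
First usable = network + 1
Last usable = broadcast - 1
Range: 58.198.0.1 to 58.198.15.254


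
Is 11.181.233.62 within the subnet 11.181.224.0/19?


Subnet network: 11.181.224.0
Test IP AND mask: 11.181.224.0
Yes, 11.181.233.62 is in 11.181.224.0/19


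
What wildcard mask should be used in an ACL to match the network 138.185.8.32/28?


Subnet mask: 255.255.255.240
Wildcard = 255.255.255.255 - subnet mask
255 - 255 = 0
255 - 255 = 0
255 - 255 = 0
255 - 240 = 15
Wildcard: 0.0.0.15


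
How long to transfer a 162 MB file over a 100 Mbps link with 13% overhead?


Effective throughput = 100 * (1 - 13/100) = 87 Mbps
File size in Mb = 162 * 8 = 1296 Mb
Time = 1296 / 87
Time = 14.8966 seconds


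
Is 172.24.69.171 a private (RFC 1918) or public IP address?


RFC 1918 private ranges:
  10.0.0.0/8 (10.0.0.0 - 10.255.255.255)
  172.16.0.0/12 (172.16.0.0 - 172.31.255.255)
  192.168.0.0/16 (192.168.0.0 - 192.168.255.255)
Private (in 172.16.0.0/12)


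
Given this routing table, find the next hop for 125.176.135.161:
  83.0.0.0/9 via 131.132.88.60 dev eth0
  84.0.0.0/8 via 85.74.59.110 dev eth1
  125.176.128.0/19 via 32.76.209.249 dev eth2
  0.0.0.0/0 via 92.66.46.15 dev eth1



Longest prefix match for 125.176.135.161:
  /9 83.0.0.0: no
  /8 84.0.0.0: no
  /19 125.176.128.0: MATCH
  /0 0.0.0.0: MATCH
Selected: next-hop 32.76.209.249 via eth2 (matched /19)


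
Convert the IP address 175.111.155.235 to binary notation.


175 = 10101111
111 = 01101111
155 = 10011011
235 = 11101011
Binary: 10101111.01101111.10011011.11101011


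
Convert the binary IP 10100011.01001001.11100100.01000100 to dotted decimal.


10100011 = 163
01001001 = 73
11100100 = 228
01000100 = 68
IP: 163.73.228.68


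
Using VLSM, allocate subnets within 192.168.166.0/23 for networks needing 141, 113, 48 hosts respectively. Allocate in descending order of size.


141 hosts -> /24 (254 usable): 192.168.166.0/24
113 hosts -> /25 (126 usable): 192.168.167.0/25
48 hosts -> /26 (62 usable): 192.168.167.128/26
Allocation: 192.168.166.0/24 (141 hosts, 254 usable); 192.168.167.0/25 (113 hosts, 126 usable); 192.168.167.128/26 (48 hosts, 62 usable)


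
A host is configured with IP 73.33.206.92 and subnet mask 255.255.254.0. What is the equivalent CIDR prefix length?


Binary: 11111111.11111111.11111110.00000000
Count leading 1s
Prefix: /23


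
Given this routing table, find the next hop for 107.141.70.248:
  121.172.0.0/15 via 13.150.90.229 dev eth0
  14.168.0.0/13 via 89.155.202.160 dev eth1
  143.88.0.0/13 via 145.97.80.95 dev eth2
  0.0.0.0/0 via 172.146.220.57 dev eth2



Longest prefix match for 107.141.70.248:
  /15 121.172.0.0: no
  /13 14.168.0.0: no
  /13 143.88.0.0: no
  /0 0.0.0.0: MATCH
Selected: next-hop 172.146.220.57 via eth2 (matched /0)


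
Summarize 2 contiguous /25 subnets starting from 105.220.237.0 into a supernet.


Original prefix: /25
Number of subnets: 2 = 2^1
New prefix = 25 - 1 = 24
Supernet: 105.220.237.0/24


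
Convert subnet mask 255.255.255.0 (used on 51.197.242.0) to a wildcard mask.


Subnet mask: 255.255.255.0
Wildcard = 255.255.255.255 - subnet mask
255 - 255 = 0
255 - 255 = 0
255 - 255 = 0
255 - 0 = 255
Wildcard: 0.0.0.255


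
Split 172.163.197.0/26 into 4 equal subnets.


New prefix = 26 + 2 = 28
Each subnet has 16 addresses
  172.163.197.0/28
  172.163.197.16/28
  172.163.197.32/28
  172.163.197.48/28
Subnets: 172.163.197.0/28, 172.163.197.16/28, 172.163.197.32/28, 172.163.197.48/28


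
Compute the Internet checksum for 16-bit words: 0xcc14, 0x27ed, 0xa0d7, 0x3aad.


Sum all words (with carry folding):
+ 0xcc14 = 0xcc14
+ 0x27ed = 0xf401
+ 0xa0d7 = 0x94d9
+ 0x3aad = 0xcf86
One's complement: ~0xcf86
Checksum = 0x3079


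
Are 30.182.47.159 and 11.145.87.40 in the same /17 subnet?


Mask: 255.255.128.0
30.182.47.159 AND mask = 30.182.0.0
11.145.87.40 AND mask = 11.145.0.0
No, different subnets (30.182.0.0 vs 11.145.0.0)


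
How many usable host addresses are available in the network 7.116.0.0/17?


Host bits = 32 - 17 = 15
Total addresses = 2^15 = 32768
Usable = total - 2 (network and broadcast)
Usable hosts: 32766


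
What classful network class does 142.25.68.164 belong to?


First octet: 142
Binary: 10001110
10xxxxxx -> Class B (128-191)
Class B, default mask 255.255.0.0 (/16)


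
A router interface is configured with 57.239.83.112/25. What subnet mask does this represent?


/25 means 25 network bits, 7 host bits
Binary: 11111111111111111111111110000000
Mask: 255.255.255.128


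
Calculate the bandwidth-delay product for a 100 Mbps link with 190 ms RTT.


BDP = bandwidth * RTT
= 100 Mbps * 190 ms
= 100 * 1e6 * 190 / 1000 bits
= 19000000 bits
= 2375000 bytes
= 2319.3359 KB
BDP = 19000000 bits (2375000 bytes)


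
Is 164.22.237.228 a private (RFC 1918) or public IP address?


RFC 1918 private ranges:
  10.0.0.0/8 (10.0.0.0 - 10.255.255.255)
  172.16.0.0/12 (172.16.0.0 - 172.31.255.255)
  192.168.0.0/16 (192.168.0.0 - 192.168.255.255)
Public (not in any RFC 1918 range)


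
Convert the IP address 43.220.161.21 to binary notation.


43 = 00101011
220 = 11011100
161 = 10100001
21 = 00010101
Binary: 00101011.11011100.10100001.00010101


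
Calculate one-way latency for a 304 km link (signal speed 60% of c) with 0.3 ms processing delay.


Speed = 0.6 * 3e5 km/s = 180000 km/s
Propagation delay = 304 / 180000 = 0.0017 s = 1.6889 ms
Processing delay = 0.3 ms
Total one-way latency = 1.9889 ms


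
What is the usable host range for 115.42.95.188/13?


Network: 115.40.0.0
Broadcast: 115.47.255.255
First usable = network + 1
Last usable = broadcast - 1
Range: 115.40.0.1 to 115.47.255.254


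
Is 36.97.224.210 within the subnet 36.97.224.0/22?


Subnet network: 36.97.224.0
Test IP AND mask: 36.97.224.0
Yes, 36.97.224.210 is in 36.97.224.0/22


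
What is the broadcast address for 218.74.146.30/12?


Network: 218.64.0.0/12
Host bits = 20
Set all host bits to 1:
Broadcast: 218.79.255.255


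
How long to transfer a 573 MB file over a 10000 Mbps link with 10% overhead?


Effective throughput = 10000 * (1 - 10/100) = 9000 Mbps
File size in Mb = 573 * 8 = 4584 Mb
Time = 4584 / 9000
Time = 0.5093 seconds


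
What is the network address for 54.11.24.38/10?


IP:   00110110.00001011.00011000.00100110
Mask: 11111111.11000000.00000000.00000000
AND operation:
Net:  00110110.00000000.00000000.00000000
Network: 54.0.0.0/10


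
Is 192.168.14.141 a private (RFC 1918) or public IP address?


RFC 1918 private ranges:
  10.0.0.0/8 (10.0.0.0 - 10.255.255.255)
  172.16.0.0/12 (172.16.0.0 - 172.31.255.255)
  192.168.0.0/16 (192.168.0.0 - 192.168.255.255)
Private (in 192.168.0.0/16)


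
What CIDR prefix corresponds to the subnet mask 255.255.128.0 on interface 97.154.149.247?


Binary: 11111111.11111111.10000000.00000000
Count leading 1s
Prefix: /17


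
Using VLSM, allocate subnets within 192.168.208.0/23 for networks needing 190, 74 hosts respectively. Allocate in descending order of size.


190 hosts -> /24 (254 usable): 192.168.208.0/24
74 hosts -> /25 (126 usable): 192.168.209.0/25
Allocation: 192.168.208.0/24 (190 hosts, 254 usable); 192.168.209.0/25 (74 hosts, 126 usable)


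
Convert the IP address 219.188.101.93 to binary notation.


219 = 11011011
188 = 10111100
101 = 01100101
93 = 01011101
Binary: 11011011.10111100.01100101.01011101


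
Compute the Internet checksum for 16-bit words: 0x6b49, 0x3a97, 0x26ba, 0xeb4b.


Sum all words (with carry folding):
+ 0x6b49 = 0x6b49
+ 0x3a97 = 0xa5e0
+ 0x26ba = 0xcc9a
+ 0xeb4b = 0xb7e6
One's complement: ~0xb7e6
Checksum = 0x4819


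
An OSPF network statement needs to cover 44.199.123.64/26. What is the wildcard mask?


Subnet mask: 255.255.255.192
Wildcard = 255.255.255.255 - subnet mask
255 - 255 = 0
255 - 255 = 0
255 - 255 = 0
255 - 192 = 63
Wildcard: 0.0.0.63


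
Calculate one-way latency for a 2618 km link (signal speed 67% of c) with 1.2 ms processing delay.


Speed = 0.67 * 3e5 km/s = 201000 km/s
Propagation delay = 2618 / 201000 = 0.013 s = 13.0249 ms
Processing delay = 1.2 ms
Total one-way latency = 14.2249 ms


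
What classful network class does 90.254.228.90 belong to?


First octet: 90
Binary: 01011010
0xxxxxxx -> Class A (1-126)
Class A, default mask 255.0.0.0 (/8)


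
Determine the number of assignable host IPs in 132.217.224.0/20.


Host bits = 32 - 20 = 12
Total addresses = 2^12 = 4096
Usable = total - 2 (network and broadcast)
Usable hosts: 4094


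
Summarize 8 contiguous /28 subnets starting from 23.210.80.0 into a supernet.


Original prefix: /28
Number of subnets: 8 = 2^3
New prefix = 28 - 3 = 25
Supernet: 23.210.80.0/25


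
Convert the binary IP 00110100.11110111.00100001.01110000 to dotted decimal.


00110100 = 52
11110111 = 247
00100001 = 33
01110000 = 112
IP: 52.247.33.112


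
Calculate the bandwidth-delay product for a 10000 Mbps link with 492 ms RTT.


BDP = bandwidth * RTT
= 10000 Mbps * 492 ms
= 10000 * 1e6 * 492 / 1000 bits
= 4920000000 bits
= 615000000 bytes
= 600585.9375 KB
BDP = 4920000000 bits (615000000 bytes)


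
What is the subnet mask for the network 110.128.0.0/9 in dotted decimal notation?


/9 means 9 network bits, 23 host bits
Binary: 11111111100000000000000000000000
Mask: 255.128.0.0


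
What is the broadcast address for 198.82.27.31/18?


Network: 198.82.0.0/18
Host bits = 14
Set all host bits to 1:
Broadcast: 198.82.63.255


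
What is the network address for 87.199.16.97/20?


IP:   01010111.11000111.00010000.01100001
Mask: 11111111.11111111.11110000.00000000
AND operation:
Net:  01010111.11000111.00010000.00000000
Network: 87.199.16.0/20


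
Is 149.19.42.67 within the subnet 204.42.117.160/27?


Subnet network: 204.42.117.160
Test IP AND mask: 149.19.42.64
No, 149.19.42.67 is not in 204.42.117.160/27


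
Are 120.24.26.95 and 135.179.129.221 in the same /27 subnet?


Mask: 255.255.255.224
120.24.26.95 AND mask = 120.24.26.64
135.179.129.221 AND mask = 135.179.129.192
No, different subnets (120.24.26.64 vs 135.179.129.192)


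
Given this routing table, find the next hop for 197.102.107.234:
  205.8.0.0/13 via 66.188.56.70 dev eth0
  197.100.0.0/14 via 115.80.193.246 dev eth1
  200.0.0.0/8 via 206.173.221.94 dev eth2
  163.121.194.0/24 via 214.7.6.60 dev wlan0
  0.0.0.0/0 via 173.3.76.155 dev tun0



Longest prefix match for 197.102.107.234:
  /13 205.8.0.0: no
  /14 197.100.0.0: MATCH
  /8 200.0.0.0: no
  /24 163.121.194.0: no
  /0 0.0.0.0: MATCH
Selected: next-hop 115.80.193.246 via eth1 (matched /14)


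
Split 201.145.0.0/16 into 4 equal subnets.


New prefix = 16 + 2 = 18
Each subnet has 16384 addresses
  201.145.0.0/18
  201.145.64.0/18
  201.145.128.0/18
  201.145.192.0/18
Subnets: 201.145.0.0/18, 201.145.64.0/18, 201.145.128.0/18, 201.145.192.0/18


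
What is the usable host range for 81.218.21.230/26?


Network: 81.218.21.192
Broadcast: 81.218.21.255
First usable = network + 1
Last usable = broadcast - 1
Range: 81.218.21.193 to 81.218.21.254


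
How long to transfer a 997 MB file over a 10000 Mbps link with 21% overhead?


Effective throughput = 10000 * (1 - 21/100) = 7900 Mbps
File size in Mb = 997 * 8 = 7976 Mb
Time = 7976 / 7900
Time = 1.0096 seconds


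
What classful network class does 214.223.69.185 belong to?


First octet: 214
Binary: 11010110
110xxxxx -> Class C (192-223)
Class C, default mask 255.255.255.0 (/24)


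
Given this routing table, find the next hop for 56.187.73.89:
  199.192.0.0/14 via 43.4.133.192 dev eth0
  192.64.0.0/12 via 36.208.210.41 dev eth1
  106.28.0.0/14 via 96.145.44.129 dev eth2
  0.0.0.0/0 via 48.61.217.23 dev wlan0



Longest prefix match for 56.187.73.89:
  /14 199.192.0.0: no
  /12 192.64.0.0: no
  /14 106.28.0.0: no
  /0 0.0.0.0: MATCH
Selected: next-hop 48.61.217.23 via wlan0 (matched /0)


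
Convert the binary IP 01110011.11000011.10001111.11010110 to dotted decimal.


01110011 = 115
11000011 = 195
10001111 = 143
11010110 = 214
IP: 115.195.143.214


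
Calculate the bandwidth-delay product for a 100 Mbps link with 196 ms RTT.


BDP = bandwidth * RTT
= 100 Mbps * 196 ms
= 100 * 1e6 * 196 / 1000 bits
= 19600000 bits
= 2450000 bytes
= 2392.5781 KB
BDP = 19600000 bits (2450000 bytes)


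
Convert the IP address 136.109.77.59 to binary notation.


136 = 10001000
109 = 01101101
77 = 01001101
59 = 00111011
Binary: 10001000.01101101.01001101.00111011


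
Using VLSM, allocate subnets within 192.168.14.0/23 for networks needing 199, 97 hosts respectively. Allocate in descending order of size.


199 hosts -> /24 (254 usable): 192.168.14.0/24
97 hosts -> /25 (126 usable): 192.168.15.0/25
Allocation: 192.168.14.0/24 (199 hosts, 254 usable); 192.168.15.0/25 (97 hosts, 126 usable)


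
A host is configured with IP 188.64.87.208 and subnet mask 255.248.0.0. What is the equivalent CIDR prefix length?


Binary: 11111111.11111000.00000000.00000000
Count leading 1s
Prefix: /13


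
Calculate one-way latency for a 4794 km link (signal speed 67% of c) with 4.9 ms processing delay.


Speed = 0.67 * 3e5 km/s = 201000 km/s
Propagation delay = 4794 / 201000 = 0.0239 s = 23.8507 ms
Processing delay = 4.9 ms
Total one-way latency = 28.7507 ms


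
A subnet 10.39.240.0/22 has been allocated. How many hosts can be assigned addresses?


Host bits = 32 - 22 = 10
Total addresses = 2^10 = 1024
Usable = total - 2 (network and broadcast)
Usable hosts: 1022


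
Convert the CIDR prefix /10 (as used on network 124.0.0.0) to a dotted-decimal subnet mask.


/10 means 10 network bits, 22 host bits
Binary: 11111111110000000000000000000000
Mask: 255.192.0.0


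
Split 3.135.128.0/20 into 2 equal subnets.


New prefix = 20 + 1 = 21
Each subnet has 2048 addresses
  3.135.128.0/21
  3.135.136.0/21
Subnets: 3.135.128.0/21, 3.135.136.0/21


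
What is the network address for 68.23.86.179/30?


IP:   01000100.00010111.01010110.10110011
Mask: 11111111.11111111.11111111.11111100
AND operation:
Net:  01000100.00010111.01010110.10110000
Network: 68.23.86.176/30


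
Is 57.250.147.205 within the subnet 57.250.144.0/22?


Subnet network: 57.250.144.0
Test IP AND mask: 57.250.144.0
Yes, 57.250.147.205 is in 57.250.144.0/22


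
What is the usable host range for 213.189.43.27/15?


Network: 213.188.0.0
Broadcast: 213.189.255.255
First usable = network + 1
Last usable = broadcast - 1
Range: 213.188.0.1 to 213.189.255.254


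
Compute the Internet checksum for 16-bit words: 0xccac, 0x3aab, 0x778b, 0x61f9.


Sum all words (with carry folding):
+ 0xccac = 0xccac
+ 0x3aab = 0x0758
+ 0x778b = 0x7ee3
+ 0x61f9 = 0xe0dc
One's complement: ~0xe0dc
Checksum = 0x1f23


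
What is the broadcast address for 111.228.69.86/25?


Network: 111.228.69.0/25
Host bits = 7
Set all host bits to 1:
Broadcast: 111.228.69.127


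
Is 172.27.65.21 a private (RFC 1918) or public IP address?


RFC 1918 private ranges:
  10.0.0.0/8 (10.0.0.0 - 10.255.255.255)
  172.16.0.0/12 (172.16.0.0 - 172.31.255.255)
  192.168.0.0/16 (192.168.0.0 - 192.168.255.255)
Private (in 172.16.0.0/12)


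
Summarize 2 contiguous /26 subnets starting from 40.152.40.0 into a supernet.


Original prefix: /26
Number of subnets: 2 = 2^1
New prefix = 26 - 1 = 25
Supernet: 40.152.40.0/25


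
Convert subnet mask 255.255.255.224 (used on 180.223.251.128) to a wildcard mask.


Subnet mask: 255.255.255.224
Wildcard = 255.255.255.255 - subnet mask
255 - 255 = 0
255 - 255 = 0
255 - 255 = 0
255 - 224 = 31
Wildcard: 0.0.0.31


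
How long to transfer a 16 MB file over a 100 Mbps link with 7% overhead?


Effective throughput = 100 * (1 - 7/100) = 93 Mbps
File size in Mb = 16 * 8 = 128 Mb
Time = 128 / 93
Time = 1.3763 seconds


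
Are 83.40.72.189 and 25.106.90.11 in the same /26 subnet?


Mask: 255.255.255.192
83.40.72.189 AND mask = 83.40.72.128
25.106.90.11 AND mask = 25.106.90.0
No, different subnets (83.40.72.128 vs 25.106.90.0)


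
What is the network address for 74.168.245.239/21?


IP:   01001010.10101000.11110101.11101111
Mask: 11111111.11111111.11111000.00000000
AND operation:
Net:  01001010.10101000.11110000.00000000
Network: 74.168.240.0/21


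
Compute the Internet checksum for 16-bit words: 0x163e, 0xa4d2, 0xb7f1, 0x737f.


Sum all words (with carry folding):
+ 0x163e = 0x163e
+ 0xa4d2 = 0xbb10
+ 0xb7f1 = 0x7302
+ 0x737f = 0xe681
One's complement: ~0xe681
Checksum = 0x197e


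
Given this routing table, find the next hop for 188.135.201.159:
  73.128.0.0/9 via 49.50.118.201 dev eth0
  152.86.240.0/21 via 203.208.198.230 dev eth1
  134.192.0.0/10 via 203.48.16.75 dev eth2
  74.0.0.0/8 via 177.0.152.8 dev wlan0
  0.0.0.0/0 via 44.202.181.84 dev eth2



Longest prefix match for 188.135.201.159:
  /9 73.128.0.0: no
  /21 152.86.240.0: no
  /10 134.192.0.0: no
  /8 74.0.0.0: no
  /0 0.0.0.0: MATCH
Selected: next-hop 44.202.181.84 via eth2 (matched /0)


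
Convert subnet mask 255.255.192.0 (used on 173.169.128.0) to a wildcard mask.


Subnet mask: 255.255.192.0
Wildcard = 255.255.255.255 - subnet mask
255 - 255 = 0
255 - 255 = 0
255 - 192 = 63
255 - 0 = 255
Wildcard: 0.0.63.255


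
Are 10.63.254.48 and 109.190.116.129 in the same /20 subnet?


Mask: 255.255.240.0
10.63.254.48 AND mask = 10.63.240.0
109.190.116.129 AND mask = 109.190.112.0
No, different subnets (10.63.240.0 vs 109.190.112.0)


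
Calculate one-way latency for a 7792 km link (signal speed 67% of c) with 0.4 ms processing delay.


Speed = 0.67 * 3e5 km/s = 201000 km/s
Propagation delay = 7792 / 201000 = 0.0388 s = 38.7662 ms
Processing delay = 0.4 ms
Total one-way latency = 39.1662 ms


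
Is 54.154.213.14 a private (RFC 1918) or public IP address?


RFC 1918 private ranges:
  10.0.0.0/8 (10.0.0.0 - 10.255.255.255)
  172.16.0.0/12 (172.16.0.0 - 172.31.255.255)
  192.168.0.0/16 (192.168.0.0 - 192.168.255.255)
Public (not in any RFC 1918 range)


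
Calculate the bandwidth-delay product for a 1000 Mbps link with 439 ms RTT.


BDP = bandwidth * RTT
= 1000 Mbps * 439 ms
= 1000 * 1e6 * 439 / 1000 bits
= 439000000 bits
= 54875000 bytes
= 53588.8672 KB
BDP = 439000000 bits (54875000 bytes)


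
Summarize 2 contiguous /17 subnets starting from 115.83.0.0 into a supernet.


Original prefix: /17
Number of subnets: 2 = 2^1
New prefix = 17 - 1 = 16
Supernet: 115.83.0.0/16


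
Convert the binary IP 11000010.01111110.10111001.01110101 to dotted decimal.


11000010 = 194
01111110 = 126
10111001 = 185
01110101 = 117
IP: 194.126.185.117


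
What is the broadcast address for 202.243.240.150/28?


Network: 202.243.240.144/28
Host bits = 4
Set all host bits to 1:
Broadcast: 202.243.240.159


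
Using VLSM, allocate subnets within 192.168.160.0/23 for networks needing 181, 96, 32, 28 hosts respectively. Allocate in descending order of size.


181 hosts -> /24 (254 usable): 192.168.160.0/24
96 hosts -> /25 (126 usable): 192.168.161.0/25
32 hosts -> /26 (62 usable): 192.168.161.128/26
28 hosts -> /27 (30 usable): 192.168.161.192/27
Allocation: 192.168.160.0/24 (181 hosts, 254 usable); 192.168.161.0/25 (96 hosts, 126 usable); 192.168.161.128/26 (32 hosts, 62 usable); 192.168.161.192/27 (28 hosts, 30 usable)


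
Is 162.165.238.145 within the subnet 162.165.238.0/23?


Subnet network: 162.165.238.0
Test IP AND mask: 162.165.238.0
Yes, 162.165.238.145 is in 162.165.238.0/23


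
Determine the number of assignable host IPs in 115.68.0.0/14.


Host bits = 32 - 14 = 18
Total addresses = 2^18 = 262144
Usable = total - 2 (network and broadcast)
Usable hosts: 262142


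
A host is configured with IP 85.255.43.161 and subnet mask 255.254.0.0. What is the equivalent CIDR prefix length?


Binary: 11111111.11111110.00000000.00000000
Count leading 1s
Prefix: /15


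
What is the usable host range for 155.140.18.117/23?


Network: 155.140.18.0
Broadcast: 155.140.19.255
First usable = network + 1
Last usable = broadcast - 1
Range: 155.140.18.1 to 155.140.19.254


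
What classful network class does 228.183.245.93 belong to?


First octet: 228
Binary: 11100100
1110xxxx -> Class D (224-239)
Class D (multicast), default mask N/A


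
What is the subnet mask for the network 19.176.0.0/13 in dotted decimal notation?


/13 means 13 network bits, 19 host bits
Binary: 11111111111110000000000000000000
Mask: 255.248.0.0


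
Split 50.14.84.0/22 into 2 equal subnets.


New prefix = 22 + 1 = 23
Each subnet has 512 addresses
  50.14.84.0/23
  50.14.86.0/23
Subnets: 50.14.84.0/23, 50.14.86.0/23


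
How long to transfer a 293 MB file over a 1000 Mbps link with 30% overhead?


Effective throughput = 1000 * (1 - 30/100) = 700 Mbps
File size in Mb = 293 * 8 = 2344 Mb
Time = 2344 / 700
Time = 3.3486 seconds


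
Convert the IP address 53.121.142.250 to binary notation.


53 = 00110101
121 = 01111001
142 = 10001110
250 = 11111010
Binary: 00110101.01111001.10001110.11111010


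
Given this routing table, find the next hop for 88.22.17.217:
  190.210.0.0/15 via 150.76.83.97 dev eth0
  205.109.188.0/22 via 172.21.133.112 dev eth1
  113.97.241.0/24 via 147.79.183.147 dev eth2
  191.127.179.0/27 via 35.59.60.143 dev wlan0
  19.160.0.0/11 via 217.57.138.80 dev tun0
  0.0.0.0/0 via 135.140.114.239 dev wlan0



Longest prefix match for 88.22.17.217:
  /15 190.210.0.0: no
  /22 205.109.188.0: no
  /24 113.97.241.0: no
  /27 191.127.179.0: no
  /11 19.160.0.0: no
  /0 0.0.0.0: MATCH
Selected: next-hop 135.140.114.239 via wlan0 (matched /0)


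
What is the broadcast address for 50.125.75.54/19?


Network: 50.125.64.0/19
Host bits = 13
Set all host bits to 1:
Broadcast: 50.125.95.255


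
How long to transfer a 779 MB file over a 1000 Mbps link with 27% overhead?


Effective throughput = 1000 * (1 - 27/100) = 730 Mbps
File size in Mb = 779 * 8 = 6232 Mb
Time = 6232 / 730
Time = 8.537 seconds


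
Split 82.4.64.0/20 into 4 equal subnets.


New prefix = 20 + 2 = 22
Each subnet has 1024 addresses
  82.4.64.0/22
  82.4.68.0/22
  82.4.72.0/22
  82.4.76.0/22
Subnets: 82.4.64.0/22, 82.4.68.0/22, 82.4.72.0/22, 82.4.76.0/22


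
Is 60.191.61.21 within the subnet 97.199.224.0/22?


Subnet network: 97.199.224.0
Test IP AND mask: 60.191.60.0
No, 60.191.61.21 is not in 97.199.224.0/22


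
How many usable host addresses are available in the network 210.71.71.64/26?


Host bits = 32 - 26 = 6
Total addresses = 2^6 = 64
Usable = total - 2 (network and broadcast)
Usable hosts: 62


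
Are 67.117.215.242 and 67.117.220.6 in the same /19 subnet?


Mask: 255.255.224.0
67.117.215.242 AND mask = 67.117.192.0
67.117.220.6 AND mask = 67.117.192.0
Yes, same subnet (67.117.192.0)


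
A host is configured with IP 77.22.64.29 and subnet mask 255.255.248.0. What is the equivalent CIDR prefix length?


Binary: 11111111.11111111.11111000.00000000
Count leading 1s
Prefix: /21


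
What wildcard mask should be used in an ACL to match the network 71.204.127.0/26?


Subnet mask: 255.255.255.192
Wildcard = 255.255.255.255 - subnet mask
255 - 255 = 0
255 - 255 = 0
255 - 255 = 0
255 - 192 = 63
Wildcard: 0.0.0.63


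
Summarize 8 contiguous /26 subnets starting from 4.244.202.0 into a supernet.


Original prefix: /26
Number of subnets: 8 = 2^3
New prefix = 26 - 3 = 23
Supernet: 4.244.202.0/23


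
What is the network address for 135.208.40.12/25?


IP:   10000111.11010000.00101000.00001100
Mask: 11111111.11111111.11111111.10000000
AND operation:
Net:  10000111.11010000.00101000.00000000
Network: 135.208.40.0/25


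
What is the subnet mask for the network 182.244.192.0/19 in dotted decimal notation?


/19 means 19 network bits, 13 host bits
Binary: 11111111111111111110000000000000
Mask: 255.255.224.0


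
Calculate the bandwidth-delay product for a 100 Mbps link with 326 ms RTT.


BDP = bandwidth * RTT
= 100 Mbps * 326 ms
= 100 * 1e6 * 326 / 1000 bits
= 32600000 bits
= 4075000 bytes
= 3979.4922 KB
BDP = 32600000 bits (4075000 bytes)


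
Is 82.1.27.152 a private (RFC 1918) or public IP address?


RFC 1918 private ranges:
  10.0.0.0/8 (10.0.0.0 - 10.255.255.255)
  172.16.0.0/12 (172.16.0.0 - 172.31.255.255)
  192.168.0.0/16 (192.168.0.0 - 192.168.255.255)
Public (not in any RFC 1918 range)


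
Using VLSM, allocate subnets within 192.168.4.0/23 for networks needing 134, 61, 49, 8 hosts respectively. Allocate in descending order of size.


134 hosts -> /24 (254 usable): 192.168.4.0/24
61 hosts -> /26 (62 usable): 192.168.5.0/26
49 hosts -> /26 (62 usable): 192.168.5.64/26
8 hosts -> /28 (14 usable): 192.168.5.128/28
Allocation: 192.168.4.0/24 (134 hosts, 254 usable); 192.168.5.0/26 (61 hosts, 62 usable); 192.168.5.64/26 (49 hosts, 62 usable); 192.168.5.128/28 (8 hosts, 14 usable)


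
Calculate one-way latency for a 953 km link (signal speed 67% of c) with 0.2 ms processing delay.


Speed = 0.67 * 3e5 km/s = 201000 km/s
Propagation delay = 953 / 201000 = 0.0047 s = 4.7413 ms
Processing delay = 0.2 ms
Total one-way latency = 4.9413 ms


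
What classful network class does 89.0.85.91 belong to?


First octet: 89
Binary: 01011001
0xxxxxxx -> Class A (1-126)
Class A, default mask 255.0.0.0 (/8)


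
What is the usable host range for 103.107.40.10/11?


Network: 103.96.0.0
Broadcast: 103.127.255.255
First usable = network + 1
Last usable = broadcast - 1
Range: 103.96.0.1 to 103.127.255.254


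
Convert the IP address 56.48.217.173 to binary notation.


56 = 00111000
48 = 00110000
217 = 11011001
173 = 10101101
Binary: 00111000.00110000.11011001.10101101


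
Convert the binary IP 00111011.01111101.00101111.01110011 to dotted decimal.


00111011 = 59
01111101 = 125
00101111 = 47
01110011 = 115
IP: 59.125.47.115


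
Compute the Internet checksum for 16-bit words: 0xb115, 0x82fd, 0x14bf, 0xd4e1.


Sum all words (with carry folding):
+ 0xb115 = 0xb115
+ 0x82fd = 0x3413
+ 0x14bf = 0x48d2
+ 0xd4e1 = 0x1db4
One's complement: ~0x1db4
Checksum = 0xe24b


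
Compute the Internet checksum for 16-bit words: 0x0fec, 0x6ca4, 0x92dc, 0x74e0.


Sum all words (with carry folding):
+ 0x0fec = 0x0fec
+ 0x6ca4 = 0x7c90
+ 0x92dc = 0x0f6d
+ 0x74e0 = 0x844d
One's complement: ~0x844d
Checksum = 0x7bb2


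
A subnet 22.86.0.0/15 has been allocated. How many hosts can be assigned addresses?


Host bits = 32 - 15 = 17
Total addresses = 2^17 = 131072
Usable = total - 2 (network and broadcast)
Usable hosts: 131070


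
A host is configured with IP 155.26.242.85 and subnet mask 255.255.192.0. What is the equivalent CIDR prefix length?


Binary: 11111111.11111111.11000000.00000000
Count leading 1s
Prefix: /18


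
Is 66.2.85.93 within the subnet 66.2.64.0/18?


Subnet network: 66.2.64.0
Test IP AND mask: 66.2.64.0
Yes, 66.2.85.93 is in 66.2.64.0/18


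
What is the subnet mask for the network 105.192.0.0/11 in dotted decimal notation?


/11 means 11 network bits, 21 host bits
Binary: 11111111111000000000000000000000
Mask: 255.224.0.0


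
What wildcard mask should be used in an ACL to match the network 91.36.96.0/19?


Subnet mask: 255.255.224.0
Wildcard = 255.255.255.255 - subnet mask
255 - 255 = 0
255 - 255 = 0
255 - 224 = 31
255 - 0 = 255
Wildcard: 0.0.31.255


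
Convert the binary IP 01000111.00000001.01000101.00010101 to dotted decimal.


01000111 = 71
00000001 = 1
01000101 = 69
00010101 = 21
IP: 71.1.69.21
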